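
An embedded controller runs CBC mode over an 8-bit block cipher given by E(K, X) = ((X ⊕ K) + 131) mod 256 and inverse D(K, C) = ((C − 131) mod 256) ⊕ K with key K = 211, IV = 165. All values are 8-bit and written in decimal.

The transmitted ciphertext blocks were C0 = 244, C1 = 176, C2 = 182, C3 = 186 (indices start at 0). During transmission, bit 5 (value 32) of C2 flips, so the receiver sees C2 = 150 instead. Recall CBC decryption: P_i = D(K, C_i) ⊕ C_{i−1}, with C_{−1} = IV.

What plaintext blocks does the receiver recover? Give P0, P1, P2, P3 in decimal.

Only C2 changed, to 150. In CBC, a change in C_i garbles P_i and flips the same bit in P_{i+1}. Decrypting the received ciphertext:
P0: D(K, 244) = 162; 162 ⊕ 165 = 7.
P1: D(K, 176) = 254; 254 ⊕ 244 = 10.
P2: D(K, 150) = 192; 192 ⊕ 176 = 112.
P3: D(K, 186) = 228; 228 ⊕ 150 = 114.
Blocks that differ from the original plaintext: P2, P3.

P0 = 7, P1 = 10, P2 = 112, P3 = 114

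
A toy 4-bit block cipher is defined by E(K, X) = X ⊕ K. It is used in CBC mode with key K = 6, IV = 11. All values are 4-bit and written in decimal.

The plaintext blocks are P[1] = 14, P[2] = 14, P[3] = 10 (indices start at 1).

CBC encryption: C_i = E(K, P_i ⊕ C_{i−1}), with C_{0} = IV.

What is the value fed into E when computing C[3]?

C[1]: P[1] ⊕ 11 = 5; E(K, 5) = 3.
C[2]: P[2] ⊕ 3 = 13; E(K, 13) = 11.
C[3]: P[3] ⊕ 11 = 1; E(K, 1) = 7.
So the input to E for block [3] is 1.

1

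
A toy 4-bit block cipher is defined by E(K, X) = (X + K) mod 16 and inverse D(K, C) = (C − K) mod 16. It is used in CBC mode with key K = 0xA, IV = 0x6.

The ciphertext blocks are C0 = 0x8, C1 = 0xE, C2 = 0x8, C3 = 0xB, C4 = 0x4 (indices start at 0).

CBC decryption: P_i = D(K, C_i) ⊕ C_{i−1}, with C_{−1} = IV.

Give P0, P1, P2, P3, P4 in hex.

P0: D(K, 0x8) = 0xE; 0xE ⊕ 0x6 = 0x8.
P1: D(K, 0xE) = 0x4; 0x4 ⊕ 0x8 = 0xC.
P2: D(K, 0x8) = 0xE; 0xE ⊕ 0xE = 0x0.
P3: D(K, 0xB) = 0x1; 0x1 ⊕ 0x8 = 0x9.
P4: D(K, 0x4) = 0xA; 0xA ⊕ 0xB = 0x1.

P0 = 0x8, P1 = 0xC, P2 = 0x0, P3 = 0x9, P4 = 0x1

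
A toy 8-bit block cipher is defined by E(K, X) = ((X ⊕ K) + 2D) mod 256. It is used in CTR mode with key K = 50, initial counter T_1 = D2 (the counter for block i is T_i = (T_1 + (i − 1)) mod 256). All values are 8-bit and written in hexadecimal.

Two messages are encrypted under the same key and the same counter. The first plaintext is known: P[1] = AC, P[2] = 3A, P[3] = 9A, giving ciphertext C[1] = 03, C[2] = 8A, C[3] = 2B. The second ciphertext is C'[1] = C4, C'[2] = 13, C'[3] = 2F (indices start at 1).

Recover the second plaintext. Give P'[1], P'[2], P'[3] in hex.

P'[1] = 6B, P'[2] = A3, P'[3] = 9E

In CTR with a reused counter, both messages share the same keystream S_i, so C_i ⊕ C'_i = P_i ⊕ P'_i and thus P'_i = P_i ⊕ C_i ⊕ C'_i.
P'[1]: AC ⊕ 03 ⊕ C4 = 6B.
P'[2]: 3A ⊕ 8A ⊕ 13 = A3.
P'[3]: 9A ⊕ 2B ⊕ 2F = 9E.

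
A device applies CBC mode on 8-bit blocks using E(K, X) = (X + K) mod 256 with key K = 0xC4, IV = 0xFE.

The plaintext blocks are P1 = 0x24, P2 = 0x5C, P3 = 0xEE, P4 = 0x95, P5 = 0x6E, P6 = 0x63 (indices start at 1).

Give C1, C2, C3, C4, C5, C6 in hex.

CBC encryption: C_i = E(K, P_i ⊕ C_{i−1}), with C_{0} = IV.
C1: P1 ⊕ 0xFE = 0xDA; E(K, 0xDA) = 0x9E.
C2: P2 ⊕ 0x9E = 0xC2; E(K, 0xC2) = 0x86.
C3: P3 ⊕ 0x86 = 0x68; E(K, 0x68) = 0x2C.
C4: P4 ⊕ 0x2C = 0xB9; E(K, 0xB9) = 0x7D.
C5: P5 ⊕ 0x7D = 0x13; E(K, 0x13) = 0xD7.
C6: P6 ⊕ 0xD7 = 0xB4; E(K, 0xB4) = 0x78.

C1 = 0x9E, C2 = 0x86, C3 = 0x2C, C4 = 0x7D, C5 = 0xD7, C6 = 0x78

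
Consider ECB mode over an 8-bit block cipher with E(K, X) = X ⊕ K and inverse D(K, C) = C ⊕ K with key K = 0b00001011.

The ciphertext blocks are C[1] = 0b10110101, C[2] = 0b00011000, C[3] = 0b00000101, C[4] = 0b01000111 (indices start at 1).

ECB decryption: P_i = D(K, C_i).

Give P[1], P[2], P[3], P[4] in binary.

P[1] = 0b10111110, P[2] = 0b00010011, P[3] = 0b00001110, P[4] = 0b01001100

P[1]: D(K, 0b10110101) = 0b10111110.
P[2]: D(K, 0b00011000) = 0b00010011.
P[3]: D(K, 0b00000101) = 0b00001110.
P[4]: D(K, 0b01000111) = 0b01001100.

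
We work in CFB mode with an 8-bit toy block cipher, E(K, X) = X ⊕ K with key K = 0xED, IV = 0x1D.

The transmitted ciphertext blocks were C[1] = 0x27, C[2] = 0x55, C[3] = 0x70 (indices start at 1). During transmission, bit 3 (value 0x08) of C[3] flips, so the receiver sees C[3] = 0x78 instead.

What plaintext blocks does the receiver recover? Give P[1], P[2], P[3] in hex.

P[1] = 0xD7, P[2] = 0x9F, P[3] = 0xC0

CFB decryption: P_i = C_i ⊕ E(K, C_{i−1}), with C_{0} = IV.
Only C[3] changed, to 0x78. In CFB, a change in C_i flips the same bit in P_i and garbles P_{i+1}. Decrypting the received ciphertext:
P[1]: E(K, 0x1D) = 0xF0; 0x27 ⊕ 0xF0 = 0xD7.
P[2]: E(K, 0x27) = 0xCA; 0x55 ⊕ 0xCA = 0x9F.
P[3]: E(K, 0x55) = 0xB8; 0x78 ⊕ 0xB8 = 0xC0.
Blocks that differ from the original plaintext: P[3].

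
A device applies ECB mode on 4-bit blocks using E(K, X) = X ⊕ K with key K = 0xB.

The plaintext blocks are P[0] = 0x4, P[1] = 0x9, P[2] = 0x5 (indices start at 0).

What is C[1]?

C[1] = 0x2

ECB encryption: C_i = E(K, P_i).
C[1]: E(K, 0x9) = 0x2.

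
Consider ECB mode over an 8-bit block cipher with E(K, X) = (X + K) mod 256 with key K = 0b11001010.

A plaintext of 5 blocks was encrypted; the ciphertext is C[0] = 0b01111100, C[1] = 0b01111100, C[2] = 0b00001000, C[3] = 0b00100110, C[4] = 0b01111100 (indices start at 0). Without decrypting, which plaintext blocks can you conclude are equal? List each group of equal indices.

ECB encrypts each block independently with the same key, so equal ciphertext blocks imply equal plaintext blocks.
C[0] = C[1] = C[4] = 0b01111100, so P[0] = P[1] = P[4].

P[0] = P[1] = P[4]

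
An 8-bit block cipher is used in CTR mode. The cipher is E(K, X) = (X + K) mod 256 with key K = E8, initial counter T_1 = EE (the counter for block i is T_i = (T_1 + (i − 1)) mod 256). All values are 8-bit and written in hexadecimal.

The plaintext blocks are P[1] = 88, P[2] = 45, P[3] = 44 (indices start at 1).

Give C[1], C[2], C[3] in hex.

CTR encryption: S_i = E(K, T_i) where T_i is the counter for block i; C_i = P_i ⊕ S_i.
C[1]: T = EE, S = E(K, T) = D6; 88 ⊕ D6 = 5E.
C[2]: T = EF, S = E(K, T) = D7; 45 ⊕ D7 = 92.
C[3]: T = F0, S = E(K, T) = D8; 44 ⊕ D8 = 9C.

C[1] = 5E, C[2] = 92, C[3] = 9C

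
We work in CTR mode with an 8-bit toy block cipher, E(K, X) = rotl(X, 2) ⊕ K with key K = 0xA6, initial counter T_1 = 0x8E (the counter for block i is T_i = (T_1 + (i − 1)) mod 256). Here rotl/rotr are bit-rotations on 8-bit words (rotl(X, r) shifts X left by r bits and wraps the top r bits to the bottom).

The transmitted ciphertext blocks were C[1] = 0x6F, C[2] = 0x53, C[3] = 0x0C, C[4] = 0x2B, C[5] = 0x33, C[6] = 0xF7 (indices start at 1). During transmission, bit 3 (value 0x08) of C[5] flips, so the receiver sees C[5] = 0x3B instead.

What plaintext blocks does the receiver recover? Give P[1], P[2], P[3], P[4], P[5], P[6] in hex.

CTR decryption: S_i = E(K, T_i) where T_i is the counter for block i; P_i = C_i ⊕ S_i.
Only C[5] changed, to 0x3B. In CTR, a change in C_i flips the same bit in P_i only; the keystream is unaffected. Decrypting the received ciphertext:
P[1]: T = 0x8E, S = E(K, T) = 0x9C; 0x6F ⊕ 0x9C = 0xF3.
P[2]: T = 0x8F, S = E(K, T) = 0x98; 0x53 ⊕ 0x98 = 0xCB.
P[3]: T = 0x90, S = E(K, T) = 0xE4; 0x0C ⊕ 0xE4 = 0xE8.
P[4]: T = 0x91, S = E(K, T) = 0xE0; 0x2B ⊕ 0xE0 = 0xCB.
P[5]: T = 0x92, S = E(K, T) = 0xEC; 0x3B ⊕ 0xEC = 0xD7.
P[6]: T = 0x93, S = E(K, T) = 0xE8; 0xF7 ⊕ 0xE8 = 0x1F.
Blocks that differ from the original plaintext: P[5].

P[1] = 0xF3, P[2] = 0xCB, P[3] = 0xE8, P[4] = 0xCB, P[5] = 0xD7, P[6] = 0x1F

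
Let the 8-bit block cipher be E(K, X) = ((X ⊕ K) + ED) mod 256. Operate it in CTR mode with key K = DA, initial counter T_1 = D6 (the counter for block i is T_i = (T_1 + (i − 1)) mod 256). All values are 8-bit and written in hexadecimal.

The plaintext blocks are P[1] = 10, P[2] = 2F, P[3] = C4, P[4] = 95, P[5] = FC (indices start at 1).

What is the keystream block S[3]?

CTR encryption: S_i = E(K, T_i) where T_i is the counter for block i; C_i = P_i ⊕ S_i.
C[1]: T = D6, S = E(K, T) = F9; 10 ⊕ F9 = E9.
C[2]: T = D7, S = E(K, T) = FA; 2F ⊕ FA = D5.
C[3]: T = D8, S = E(K, T) = EF; C4 ⊕ EF = 2B.
So S[3] = EF.

EF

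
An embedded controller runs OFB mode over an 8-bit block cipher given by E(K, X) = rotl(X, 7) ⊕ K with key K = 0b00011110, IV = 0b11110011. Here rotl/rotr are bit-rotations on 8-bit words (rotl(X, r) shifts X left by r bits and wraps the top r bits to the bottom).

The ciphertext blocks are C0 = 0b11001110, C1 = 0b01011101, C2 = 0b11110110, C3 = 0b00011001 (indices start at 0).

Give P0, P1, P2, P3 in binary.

P0 = 0b00101001, P1 = 0b10110000, P2 = 0b00011110, P3 = 0b01110011

OFB decryption: S_i = E(K, S_{i−1}) with S_{−1} = IV; P_i = C_i ⊕ S_i.
P0: S = E(K, 0b11110011) = 0b11100111; 0b11001110 ⊕ 0b11100111 = 0b00101001.
P1: S = E(K, 0b11100111) = 0b11101101; 0b01011101 ⊕ 0b11101101 = 0b10110000.
P2: S = E(K, 0b11101101) = 0b11101000; 0b11110110 ⊕ 0b11101000 = 0b00011110.
P3: S = E(K, 0b11101000) = 0b01101010; 0b00011001 ⊕ 0b01101010 = 0b01110011.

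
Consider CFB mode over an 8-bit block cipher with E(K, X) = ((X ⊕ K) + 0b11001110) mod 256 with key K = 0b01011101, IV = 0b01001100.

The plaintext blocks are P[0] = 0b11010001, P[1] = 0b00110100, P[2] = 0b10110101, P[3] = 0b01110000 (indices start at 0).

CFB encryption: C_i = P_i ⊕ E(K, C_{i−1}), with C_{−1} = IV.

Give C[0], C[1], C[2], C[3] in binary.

C[0] = 0b00001110, C[1] = 0b00010101, C[2] = 0b10100011, C[3] = 0b10111100

C[0]: E(K, 0b01001100) = 0b11011111; 0b11010001 ⊕ 0b11011111 = 0b00001110.
C[1]: E(K, 0b00001110) = 0b00100001; 0b00110100 ⊕ 0b00100001 = 0b00010101.
C[2]: E(K, 0b00010101) = 0b00010110; 0b10110101 ⊕ 0b00010110 = 0b10100011.
C[3]: E(K, 0b10100011) = 0b11001100; 0b01110000 ⊕ 0b11001100 = 0b10111100.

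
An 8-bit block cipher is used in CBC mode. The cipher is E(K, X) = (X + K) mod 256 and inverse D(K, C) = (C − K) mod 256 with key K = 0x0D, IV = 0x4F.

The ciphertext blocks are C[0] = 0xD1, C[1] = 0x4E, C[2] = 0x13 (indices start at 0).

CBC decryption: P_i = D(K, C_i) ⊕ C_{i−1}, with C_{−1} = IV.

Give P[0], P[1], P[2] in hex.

P[0] = 0x8B, P[1] = 0x90, P[2] = 0x48

P[0]: D(K, 0xD1) = 0xC4; 0xC4 ⊕ 0x4F = 0x8B.
P[1]: D(K, 0x4E) = 0x41; 0x41 ⊕ 0xD1 = 0x90.
P[2]: D(K, 0x13) = 0x06; 0x06 ⊕ 0x4E = 0x48.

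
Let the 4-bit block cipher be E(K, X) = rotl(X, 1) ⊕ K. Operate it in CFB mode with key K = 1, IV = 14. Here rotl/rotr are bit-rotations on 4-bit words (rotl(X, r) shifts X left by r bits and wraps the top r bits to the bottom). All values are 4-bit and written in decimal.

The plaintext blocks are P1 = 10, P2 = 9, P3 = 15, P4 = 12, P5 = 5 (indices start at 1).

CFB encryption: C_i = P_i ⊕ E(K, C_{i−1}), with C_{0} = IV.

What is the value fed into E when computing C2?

C1: E(K, 14) = 12; 10 ⊕ 12 = 6.
C2: E(K, 6) = 13; 9 ⊕ 13 = 4.
So the input to E for block 2 is 6.

6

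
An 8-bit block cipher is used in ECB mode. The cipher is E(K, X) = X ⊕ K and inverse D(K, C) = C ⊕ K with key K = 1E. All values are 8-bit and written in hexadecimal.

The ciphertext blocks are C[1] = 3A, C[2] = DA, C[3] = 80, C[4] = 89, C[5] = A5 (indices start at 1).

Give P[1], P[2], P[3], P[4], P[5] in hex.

ECB decryption: P_i = D(K, C_i).
P[1]: D(K, 3A) = 24.
P[2]: D(K, DA) = C4.
P[3]: D(K, 80) = 9E.
P[4]: D(K, 89) = 97.
P[5]: D(K, A5) = BB.

P[1] = 24, P[2] = C4, P[3] = 9E, P[4] = 97, P[5] = BB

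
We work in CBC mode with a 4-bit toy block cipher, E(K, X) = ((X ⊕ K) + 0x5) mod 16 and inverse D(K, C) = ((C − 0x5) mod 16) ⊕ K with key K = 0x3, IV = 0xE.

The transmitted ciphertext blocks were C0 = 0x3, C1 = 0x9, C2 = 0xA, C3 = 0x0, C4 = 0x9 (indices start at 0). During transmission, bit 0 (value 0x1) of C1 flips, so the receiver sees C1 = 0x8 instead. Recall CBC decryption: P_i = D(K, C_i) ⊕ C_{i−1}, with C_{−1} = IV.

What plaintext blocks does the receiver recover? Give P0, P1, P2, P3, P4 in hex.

Only C1 changed, to 0x8. In CBC, a change in C_i garbles P_i and flips the same bit in P_{i+1}. Decrypting the received ciphertext:
P0: D(K, 0x3) = 0xD; 0xD ⊕ 0xE = 0x3.
P1: D(K, 0x8) = 0x0; 0x0 ⊕ 0x3 = 0x3.
P2: D(K, 0xA) = 0x6; 0x6 ⊕ 0x8 = 0xE.
P3: D(K, 0x0) = 0x8; 0x8 ⊕ 0xA = 0x2.
P4: D(K, 0x9) = 0x7; 0x7 ⊕ 0x0 = 0x7.
Blocks that differ from the original plaintext: P1, P2.

P0 = 0x3, P1 = 0x3, P2 = 0xE, P3 = 0x2, P4 = 0x7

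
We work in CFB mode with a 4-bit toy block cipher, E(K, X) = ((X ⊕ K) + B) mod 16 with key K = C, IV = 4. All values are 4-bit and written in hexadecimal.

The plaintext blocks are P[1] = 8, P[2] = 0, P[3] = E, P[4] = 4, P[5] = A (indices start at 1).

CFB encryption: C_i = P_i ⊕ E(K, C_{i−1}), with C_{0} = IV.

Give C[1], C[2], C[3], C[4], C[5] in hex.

C[1] = B, C[2] = 2, C[3] = 7, C[4] = 2, C[5] = 3

C[1]: E(K, 4) = 3; 8 ⊕ 3 = B.
C[2]: E(K, B) = 2; 0 ⊕ 2 = 2.
C[3]: E(K, 2) = 9; E ⊕ 9 = 7.
C[4]: E(K, 7) = 6; 4 ⊕ 6 = 2.
C[5]: E(K, 2) = 9; A ⊕ 9 = 3.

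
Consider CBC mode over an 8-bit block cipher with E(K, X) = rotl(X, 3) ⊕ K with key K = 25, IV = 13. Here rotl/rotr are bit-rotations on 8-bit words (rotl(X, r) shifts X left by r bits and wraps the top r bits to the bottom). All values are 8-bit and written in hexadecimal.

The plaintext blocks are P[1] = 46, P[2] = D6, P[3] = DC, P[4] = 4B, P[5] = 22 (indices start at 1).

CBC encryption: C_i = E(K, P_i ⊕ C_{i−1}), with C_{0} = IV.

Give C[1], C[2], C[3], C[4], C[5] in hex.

C[1] = 8F, C[2] = EF, C[3] = BC, C[4] = 9A, C[5] = E0

C[1]: P[1] ⊕ 13 = 55; E(K, 55) = 8F.
C[2]: P[2] ⊕ 8F = 59; E(K, 59) = EF.
C[3]: P[3] ⊕ EF = 33; E(K, 33) = BC.
C[4]: P[4] ⊕ BC = F7; E(K, F7) = 9A.
C[5]: P[5] ⊕ 9A = B8; E(K, B8) = E0.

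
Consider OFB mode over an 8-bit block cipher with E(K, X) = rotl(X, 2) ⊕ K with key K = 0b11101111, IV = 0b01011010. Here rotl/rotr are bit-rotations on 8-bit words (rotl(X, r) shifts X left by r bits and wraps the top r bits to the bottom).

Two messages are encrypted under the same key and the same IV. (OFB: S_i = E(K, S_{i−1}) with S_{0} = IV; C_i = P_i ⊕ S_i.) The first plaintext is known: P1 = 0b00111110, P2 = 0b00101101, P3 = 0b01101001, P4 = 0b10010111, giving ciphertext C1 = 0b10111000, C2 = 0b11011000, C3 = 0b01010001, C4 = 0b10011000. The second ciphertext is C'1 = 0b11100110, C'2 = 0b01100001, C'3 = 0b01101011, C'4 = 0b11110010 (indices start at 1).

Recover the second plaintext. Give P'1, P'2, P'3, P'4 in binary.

P'1 = 0b01100000, P'2 = 0b10010100, P'3 = 0b01010011, P'4 = 0b11111101

In OFB with a reused IV, both messages share the same keystream S_i, so C_i ⊕ C'_i = P_i ⊕ P'_i and thus P'_i = P_i ⊕ C_i ⊕ C'_i.
P'1: 0b00111110 ⊕ 0b10111000 ⊕ 0b11100110 = 0b01100000.
P'2: 0b00101101 ⊕ 0b11011000 ⊕ 0b01100001 = 0b10010100.
P'3: 0b01101001 ⊕ 0b01010001 ⊕ 0b01101011 = 0b01010011.
P'4: 0b10010111 ⊕ 0b10011000 ⊕ 0b11110010 = 0b11111101.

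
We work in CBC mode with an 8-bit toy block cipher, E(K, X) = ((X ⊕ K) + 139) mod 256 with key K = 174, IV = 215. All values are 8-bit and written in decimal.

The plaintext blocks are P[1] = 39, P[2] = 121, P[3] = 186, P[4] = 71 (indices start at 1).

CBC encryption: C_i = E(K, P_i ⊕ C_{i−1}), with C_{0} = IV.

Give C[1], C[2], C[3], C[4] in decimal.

C[1] = 233, C[2] = 201, C[3] = 104, C[4] = 12

C[1]: P[1] ⊕ 215 = 240; E(K, 240) = 233.
C[2]: P[2] ⊕ 233 = 144; E(K, 144) = 201.
C[3]: P[3] ⊕ 201 = 115; E(K, 115) = 104.
C[4]: P[4] ⊕ 104 = 47; E(K, 47) = 12.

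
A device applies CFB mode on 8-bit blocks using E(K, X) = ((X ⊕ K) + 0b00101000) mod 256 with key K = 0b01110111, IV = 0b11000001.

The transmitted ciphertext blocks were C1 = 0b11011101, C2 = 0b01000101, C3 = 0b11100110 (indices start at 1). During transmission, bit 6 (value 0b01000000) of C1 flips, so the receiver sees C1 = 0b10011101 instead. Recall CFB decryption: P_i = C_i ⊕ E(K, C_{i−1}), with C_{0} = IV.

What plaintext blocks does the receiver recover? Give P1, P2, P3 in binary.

P1 = 0b01000011, P2 = 0b01010111, P3 = 0b10111100

Only C1 changed, to 0b10011101. In CFB, a change in C_i flips the same bit in P_i and garbles P_{i+1}. Decrypting the received ciphertext:
P1: E(K, 0b11000001) = 0b11011110; 0b10011101 ⊕ 0b11011110 = 0b01000011.
P2: E(K, 0b10011101) = 0b00010010; 0b01000101 ⊕ 0b00010010 = 0b01010111.
P3: E(K, 0b01000101) = 0b01011010; 0b11100110 ⊕ 0b01011010 = 0b10111100.
Blocks that differ from the original plaintext: P1, P2.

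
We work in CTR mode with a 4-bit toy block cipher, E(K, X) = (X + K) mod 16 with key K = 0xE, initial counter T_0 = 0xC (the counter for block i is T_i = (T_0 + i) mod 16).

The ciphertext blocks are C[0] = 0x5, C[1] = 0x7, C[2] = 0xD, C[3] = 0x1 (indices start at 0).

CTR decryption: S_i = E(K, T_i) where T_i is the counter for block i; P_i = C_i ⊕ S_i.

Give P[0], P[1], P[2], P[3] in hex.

P[0] = 0xF, P[1] = 0xC, P[2] = 0x1, P[3] = 0xC

P[0]: T = 0xC, S = E(K, T) = 0xA; 0x5 ⊕ 0xA = 0xF.
P[1]: T = 0xD, S = E(K, T) = 0xB; 0x7 ⊕ 0xB = 0xC.
P[2]: T = 0xE, S = E(K, T) = 0xC; 0xD ⊕ 0xC = 0x1.
P[3]: T = 0xF, S = E(K, T) = 0xD; 0x1 ⊕ 0xD = 0xC.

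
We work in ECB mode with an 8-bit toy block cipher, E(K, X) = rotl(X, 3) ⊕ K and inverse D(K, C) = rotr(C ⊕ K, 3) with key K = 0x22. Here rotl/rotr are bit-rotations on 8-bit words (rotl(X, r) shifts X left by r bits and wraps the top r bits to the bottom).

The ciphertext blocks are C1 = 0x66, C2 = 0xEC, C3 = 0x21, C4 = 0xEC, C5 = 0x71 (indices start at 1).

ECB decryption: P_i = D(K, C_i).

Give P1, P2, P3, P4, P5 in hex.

P1 = 0x88, P2 = 0xD9, P3 = 0x60, P4 = 0xD9, P5 = 0x6A

P1: D(K, 0x66) = 0x88.
P2: D(K, 0xEC) = 0xD9.
P3: D(K, 0x21) = 0x60.
P4: D(K, 0xEC) = 0xD9.
P5: D(K, 0x71) = 0x6A.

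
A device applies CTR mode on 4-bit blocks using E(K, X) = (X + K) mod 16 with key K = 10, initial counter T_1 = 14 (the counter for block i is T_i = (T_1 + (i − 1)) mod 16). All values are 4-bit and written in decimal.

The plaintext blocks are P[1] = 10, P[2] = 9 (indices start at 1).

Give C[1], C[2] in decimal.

CTR encryption: S_i = E(K, T_i) where T_i is the counter for block i; C_i = P_i ⊕ S_i.
C[1]: T = 14, S = E(K, T) = 8; 10 ⊕ 8 = 2.
C[2]: T = 15, S = E(K, T) = 9; 9 ⊕ 9 = 0.

C[1] = 2, C[2] = 0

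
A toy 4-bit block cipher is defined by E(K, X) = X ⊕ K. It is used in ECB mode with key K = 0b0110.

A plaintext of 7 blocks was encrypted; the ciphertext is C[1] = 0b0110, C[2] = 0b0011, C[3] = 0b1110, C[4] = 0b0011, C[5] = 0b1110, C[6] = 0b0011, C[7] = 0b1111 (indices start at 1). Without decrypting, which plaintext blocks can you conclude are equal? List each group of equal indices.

P[2] = P[4] = P[6]; P[3] = P[5]

ECB encrypts each block independently with the same key, so equal ciphertext blocks imply equal plaintext blocks.
C[2] = C[4] = C[6] = 0b0011, so P[2] = P[4] = P[6].
C[3] = C[5] = 0b1110, so P[3] = P[5].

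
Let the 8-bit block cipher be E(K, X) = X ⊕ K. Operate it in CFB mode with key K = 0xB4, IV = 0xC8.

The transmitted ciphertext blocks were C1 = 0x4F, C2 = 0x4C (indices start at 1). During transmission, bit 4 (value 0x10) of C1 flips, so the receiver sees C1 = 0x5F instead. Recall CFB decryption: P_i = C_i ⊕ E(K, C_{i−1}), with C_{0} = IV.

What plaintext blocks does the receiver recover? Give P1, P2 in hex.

P1 = 0x23, P2 = 0xA7

Only C1 changed, to 0x5F. In CFB, a change in C_i flips the same bit in P_i and garbles P_{i+1}. Decrypting the received ciphertext:
P1: E(K, 0xC8) = 0x7C; 0x5F ⊕ 0x7C = 0x23.
P2: E(K, 0x5F) = 0xEB; 0x4C ⊕ 0xEB = 0xA7.
Blocks that differ from the original plaintext: P1, P2.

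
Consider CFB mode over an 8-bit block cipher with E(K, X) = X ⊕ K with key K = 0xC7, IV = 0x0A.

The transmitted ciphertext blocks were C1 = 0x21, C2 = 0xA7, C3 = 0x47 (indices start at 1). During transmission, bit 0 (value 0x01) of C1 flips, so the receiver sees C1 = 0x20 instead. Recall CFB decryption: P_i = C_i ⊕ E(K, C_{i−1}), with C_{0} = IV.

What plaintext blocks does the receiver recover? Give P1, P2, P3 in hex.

P1 = 0xED, P2 = 0x40, P3 = 0x27

Only C1 changed, to 0x20. In CFB, a change in C_i flips the same bit in P_i and garbles P_{i+1}. Decrypting the received ciphertext:
P1: E(K, 0x0A) = 0xCD; 0x20 ⊕ 0xCD = 0xED.
P2: E(K, 0x20) = 0xE7; 0xA7 ⊕ 0xE7 = 0x40.
P3: E(K, 0xA7) = 0x60; 0x47 ⊕ 0x60 = 0x27.
Blocks that differ from the original plaintext: P1, P2.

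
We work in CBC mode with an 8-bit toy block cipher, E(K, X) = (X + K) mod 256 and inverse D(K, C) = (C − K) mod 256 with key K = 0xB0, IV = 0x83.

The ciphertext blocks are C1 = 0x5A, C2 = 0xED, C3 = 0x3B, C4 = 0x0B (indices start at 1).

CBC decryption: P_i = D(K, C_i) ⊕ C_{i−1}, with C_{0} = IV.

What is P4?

P4: D(K, 0x0B) = 0x5B; 0x5B ⊕ 0x3B = 0x60.

P4 = 0x60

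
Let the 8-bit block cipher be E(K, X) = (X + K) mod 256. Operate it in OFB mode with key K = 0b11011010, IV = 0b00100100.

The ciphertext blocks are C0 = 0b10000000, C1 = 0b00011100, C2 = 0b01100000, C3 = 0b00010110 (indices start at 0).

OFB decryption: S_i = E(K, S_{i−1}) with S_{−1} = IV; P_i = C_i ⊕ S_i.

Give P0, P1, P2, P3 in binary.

P0 = 0b01111110, P1 = 0b11000100, P2 = 0b11010010, P3 = 0b10011010

P0: S = E(K, 0b00100100) = 0b11111110; 0b10000000 ⊕ 0b11111110 = 0b01111110.
P1: S = E(K, 0b11111110) = 0b11011000; 0b00011100 ⊕ 0b11011000 = 0b11000100.
P2: S = E(K, 0b11011000) = 0b10110010; 0b01100000 ⊕ 0b10110010 = 0b11010010.
P3: S = E(K, 0b10110010) = 0b10001100; 0b00010110 ⊕ 0b10001100 = 0b10011010.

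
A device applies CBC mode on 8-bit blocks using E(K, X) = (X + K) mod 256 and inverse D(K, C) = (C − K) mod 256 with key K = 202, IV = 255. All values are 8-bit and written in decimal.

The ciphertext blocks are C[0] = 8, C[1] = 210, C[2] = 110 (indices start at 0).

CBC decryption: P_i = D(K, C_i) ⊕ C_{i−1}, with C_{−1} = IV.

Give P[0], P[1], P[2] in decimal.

P[0] = 193, P[1] = 0, P[2] = 118

P[0]: D(K, 8) = 62; 62 ⊕ 255 = 193.
P[1]: D(K, 210) = 8; 8 ⊕ 8 = 0.
P[2]: D(K, 110) = 164; 164 ⊕ 210 = 118.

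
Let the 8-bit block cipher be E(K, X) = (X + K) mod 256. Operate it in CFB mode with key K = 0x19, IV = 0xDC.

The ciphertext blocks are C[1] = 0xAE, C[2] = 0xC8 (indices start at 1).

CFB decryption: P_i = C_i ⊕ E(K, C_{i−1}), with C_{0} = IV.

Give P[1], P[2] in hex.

P[1]: E(K, 0xDC) = 0xF5; 0xAE ⊕ 0xF5 = 0x5B.
P[2]: E(K, 0xAE) = 0xC7; 0xC8 ⊕ 0xC7 = 0x0F.

P[1] = 0x5B, P[2] = 0x0F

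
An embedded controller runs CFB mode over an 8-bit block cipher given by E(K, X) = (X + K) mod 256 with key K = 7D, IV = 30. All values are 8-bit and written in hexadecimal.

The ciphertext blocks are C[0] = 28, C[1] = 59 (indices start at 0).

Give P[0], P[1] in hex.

P[0] = 85, P[1] = FC

CFB decryption: P_i = C_i ⊕ E(K, C_{i−1}), with C_{−1} = IV.
P[0]: E(K, 30) = AD; 28 ⊕ AD = 85.
P[1]: E(K, 28) = A5; 59 ⊕ A5 = FC.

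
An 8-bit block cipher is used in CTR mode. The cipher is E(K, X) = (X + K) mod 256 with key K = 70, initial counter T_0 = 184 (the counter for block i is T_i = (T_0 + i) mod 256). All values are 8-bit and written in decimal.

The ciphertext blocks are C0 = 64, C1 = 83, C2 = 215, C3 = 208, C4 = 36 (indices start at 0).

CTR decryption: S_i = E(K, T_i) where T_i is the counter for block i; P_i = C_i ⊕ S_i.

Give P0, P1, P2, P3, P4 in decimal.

P0: T = 184, S = E(K, T) = 254; 64 ⊕ 254 = 190.
P1: T = 185, S = E(K, T) = 255; 83 ⊕ 255 = 172.
P2: T = 186, S = E(K, T) = 0; 215 ⊕ 0 = 215.
P3: T = 187, S = E(K, T) = 1; 208 ⊕ 1 = 209.
P4: T = 188, S = E(K, T) = 2; 36 ⊕ 2 = 38.

P0 = 190, P1 = 172, P2 = 215, P3 = 209, P4 = 38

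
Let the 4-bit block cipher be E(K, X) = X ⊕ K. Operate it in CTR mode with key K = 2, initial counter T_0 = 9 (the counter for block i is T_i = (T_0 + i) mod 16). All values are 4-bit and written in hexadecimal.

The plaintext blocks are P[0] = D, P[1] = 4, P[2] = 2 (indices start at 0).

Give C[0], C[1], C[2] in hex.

C[0] = 6, C[1] = C, C[2] = B

CTR encryption: S_i = E(K, T_i) where T_i is the counter for block i; C_i = P_i ⊕ S_i.
C[0]: T = 9, S = E(K, T) = B; D ⊕ B = 6.
C[1]: T = A, S = E(K, T) = 8; 4 ⊕ 8 = C.
C[2]: T = B, S = E(K, T) = 9; 2 ⊕ 9 = B.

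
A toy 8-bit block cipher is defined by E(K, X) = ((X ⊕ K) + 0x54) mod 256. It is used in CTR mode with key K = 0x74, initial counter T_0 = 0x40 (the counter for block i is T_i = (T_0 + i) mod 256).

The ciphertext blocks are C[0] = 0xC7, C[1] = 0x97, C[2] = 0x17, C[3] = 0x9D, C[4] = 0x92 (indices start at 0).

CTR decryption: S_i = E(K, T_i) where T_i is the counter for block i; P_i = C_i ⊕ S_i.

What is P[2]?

P[2]: T = 0x42, S = E(K, T) = 0x8A; 0x17 ⊕ 0x8A = 0x9D.

P[2] = 0x9D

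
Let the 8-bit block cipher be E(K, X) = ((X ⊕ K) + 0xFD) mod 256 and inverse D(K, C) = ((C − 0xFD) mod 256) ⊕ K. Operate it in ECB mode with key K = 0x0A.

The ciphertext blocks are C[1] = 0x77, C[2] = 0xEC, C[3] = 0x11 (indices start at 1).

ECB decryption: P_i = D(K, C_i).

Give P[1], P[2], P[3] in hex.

P[1] = 0x70, P[2] = 0xE5, P[3] = 0x1E

P[1]: D(K, 0x77) = 0x70.
P[2]: D(K, 0xEC) = 0xE5.
P[3]: D(K, 0x11) = 0x1E.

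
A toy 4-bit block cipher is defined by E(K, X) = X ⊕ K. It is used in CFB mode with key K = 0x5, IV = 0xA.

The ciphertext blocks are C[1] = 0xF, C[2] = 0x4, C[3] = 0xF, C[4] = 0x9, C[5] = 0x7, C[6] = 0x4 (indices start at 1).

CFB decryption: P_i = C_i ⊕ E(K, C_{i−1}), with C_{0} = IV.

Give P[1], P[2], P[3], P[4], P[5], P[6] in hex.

P[1] = 0x0, P[2] = 0xE, P[3] = 0xE, P[4] = 0x3, P[5] = 0xB, P[6] = 0x6

P[1]: E(K, 0xA) = 0xF; 0xF ⊕ 0xF = 0x0.
P[2]: E(K, 0xF) = 0xA; 0x4 ⊕ 0xA = 0xE.
P[3]: E(K, 0x4) = 0x1; 0xF ⊕ 0x1 = 0xE.
P[4]: E(K, 0xF) = 0xA; 0x9 ⊕ 0xA = 0x3.
P[5]: E(K, 0x9) = 0xC; 0x7 ⊕ 0xC = 0xB.
P[6]: E(K, 0x7) = 0x2; 0x4 ⊕ 0x2 = 0x6.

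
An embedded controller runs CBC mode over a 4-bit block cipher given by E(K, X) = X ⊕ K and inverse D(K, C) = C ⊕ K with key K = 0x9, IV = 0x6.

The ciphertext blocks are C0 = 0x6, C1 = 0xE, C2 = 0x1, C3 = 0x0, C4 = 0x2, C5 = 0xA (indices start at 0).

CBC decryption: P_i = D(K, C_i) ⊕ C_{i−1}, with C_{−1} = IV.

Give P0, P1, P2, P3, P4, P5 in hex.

P0 = 0x9, P1 = 0x1, P2 = 0x6, P3 = 0x8, P4 = 0xB, P5 = 0x1

P0: D(K, 0x6) = 0xF; 0xF ⊕ 0x6 = 0x9.
P1: D(K, 0xE) = 0x7; 0x7 ⊕ 0x6 = 0x1.
P2: D(K, 0x1) = 0x8; 0x8 ⊕ 0xE = 0x6.
P3: D(K, 0x0) = 0x9; 0x9 ⊕ 0x1 = 0x8.
P4: D(K, 0x2) = 0xB; 0xB ⊕ 0x0 = 0xB.
P5: D(K, 0xA) = 0x3; 0x3 ⊕ 0x2 = 0x1.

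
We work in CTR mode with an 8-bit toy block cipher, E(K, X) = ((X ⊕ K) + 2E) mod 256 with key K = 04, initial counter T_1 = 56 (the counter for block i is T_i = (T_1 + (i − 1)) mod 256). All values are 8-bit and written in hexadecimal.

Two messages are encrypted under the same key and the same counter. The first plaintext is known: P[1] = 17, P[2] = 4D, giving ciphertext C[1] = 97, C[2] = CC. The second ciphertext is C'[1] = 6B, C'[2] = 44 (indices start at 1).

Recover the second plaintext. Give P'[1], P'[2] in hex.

In CTR with a reused counter, both messages share the same keystream S_i, so C_i ⊕ C'_i = P_i ⊕ P'_i and thus P'_i = P_i ⊕ C_i ⊕ C'_i.
P'[1]: 17 ⊕ 97 ⊕ 6B = EB.
P'[2]: 4D ⊕ CC ⊕ 44 = C5.

P'[1] = EB, P'[2] = C5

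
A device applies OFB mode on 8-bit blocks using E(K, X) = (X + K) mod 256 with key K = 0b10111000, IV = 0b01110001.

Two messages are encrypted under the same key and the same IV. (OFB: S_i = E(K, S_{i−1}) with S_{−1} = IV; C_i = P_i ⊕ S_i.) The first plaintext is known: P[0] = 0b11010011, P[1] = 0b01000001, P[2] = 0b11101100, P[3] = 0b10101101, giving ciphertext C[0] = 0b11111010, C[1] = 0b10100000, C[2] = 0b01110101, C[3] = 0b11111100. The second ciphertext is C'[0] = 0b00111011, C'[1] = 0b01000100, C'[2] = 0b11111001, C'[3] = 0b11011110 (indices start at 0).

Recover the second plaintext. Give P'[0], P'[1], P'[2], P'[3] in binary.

In OFB with a reused IV, both messages share the same keystream S_i, so C_i ⊕ C'_i = P_i ⊕ P'_i and thus P'_i = P_i ⊕ C_i ⊕ C'_i.
P'[0]: 0b11010011 ⊕ 0b11111010 ⊕ 0b00111011 = 0b00010010.
P'[1]: 0b01000001 ⊕ 0b10100000 ⊕ 0b01000100 = 0b10100101.
P'[2]: 0b11101100 ⊕ 0b01110101 ⊕ 0b11111001 = 0b01100000.
P'[3]: 0b10101101 ⊕ 0b11111100 ⊕ 0b11011110 = 0b10001111.

P'[0] = 0b00010010, P'[1] = 0b10100101, P'[2] = 0b01100000, P'[3] = 0b10001111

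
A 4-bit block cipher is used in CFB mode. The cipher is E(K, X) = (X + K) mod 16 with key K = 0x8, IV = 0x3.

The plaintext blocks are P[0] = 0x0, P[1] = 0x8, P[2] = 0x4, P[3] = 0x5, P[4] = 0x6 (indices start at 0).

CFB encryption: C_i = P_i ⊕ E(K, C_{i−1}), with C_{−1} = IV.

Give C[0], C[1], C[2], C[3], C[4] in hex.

C[0] = 0xB, C[1] = 0xB, C[2] = 0x7, C[3] = 0xA, C[4] = 0x4

C[0]: E(K, 0x3) = 0xB; 0x0 ⊕ 0xB = 0xB.
C[1]: E(K, 0xB) = 0x3; 0x8 ⊕ 0x3 = 0xB.
C[2]: E(K, 0xB) = 0x3; 0x4 ⊕ 0x3 = 0x7.
C[3]: E(K, 0x7) = 0xF; 0x5 ⊕ 0xF = 0xA.
C[4]: E(K, 0xA) = 0x2; 0x6 ⊕ 0x2 = 0x4.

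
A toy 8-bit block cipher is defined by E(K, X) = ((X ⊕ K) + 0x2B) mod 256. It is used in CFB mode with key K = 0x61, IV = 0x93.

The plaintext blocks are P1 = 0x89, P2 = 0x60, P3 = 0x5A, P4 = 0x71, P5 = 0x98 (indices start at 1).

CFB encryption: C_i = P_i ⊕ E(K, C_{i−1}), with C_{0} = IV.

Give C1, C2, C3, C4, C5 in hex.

C1 = 0x94, C2 = 0x40, C3 = 0x16, C4 = 0xD3, C5 = 0x45

C1: E(K, 0x93) = 0x1D; 0x89 ⊕ 0x1D = 0x94.
C2: E(K, 0x94) = 0x20; 0x60 ⊕ 0x20 = 0x40.
C3: E(K, 0x40) = 0x4C; 0x5A ⊕ 0x4C = 0x16.
C4: E(K, 0x16) = 0xA2; 0x71 ⊕ 0xA2 = 0xD3.
C5: E(K, 0xD3) = 0xDD; 0x98 ⊕ 0xDD = 0x45.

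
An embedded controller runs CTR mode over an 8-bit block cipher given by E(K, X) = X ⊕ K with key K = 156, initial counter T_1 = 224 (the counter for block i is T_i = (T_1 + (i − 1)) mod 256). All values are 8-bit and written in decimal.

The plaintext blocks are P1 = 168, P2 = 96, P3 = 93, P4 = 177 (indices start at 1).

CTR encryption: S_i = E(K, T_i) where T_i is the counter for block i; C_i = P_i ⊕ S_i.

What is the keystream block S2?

125

C1: T = 224, S = E(K, T) = 124; 168 ⊕ 124 = 212.
C2: T = 225, S = E(K, T) = 125; 96 ⊕ 125 = 29.
So S2 = 125.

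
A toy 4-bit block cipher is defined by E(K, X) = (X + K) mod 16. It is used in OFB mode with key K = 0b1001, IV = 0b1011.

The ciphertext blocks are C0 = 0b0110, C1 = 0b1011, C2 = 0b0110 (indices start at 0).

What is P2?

P2 = 0b0000

OFB decryption: S_i = E(K, S_{i−1}) with S_{−1} = IV; P_i = C_i ⊕ S_i.
P0: S = E(K, 0b1011) = 0b0100; 0b0110 ⊕ 0b0100 = 0b0010.
P1: S = E(K, 0b0100) = 0b1101; 0b1011 ⊕ 0b1101 = 0b0110.
P2: S = E(K, 0b1101) = 0b0110; 0b0110 ⊕ 0b0110 = 0b0000.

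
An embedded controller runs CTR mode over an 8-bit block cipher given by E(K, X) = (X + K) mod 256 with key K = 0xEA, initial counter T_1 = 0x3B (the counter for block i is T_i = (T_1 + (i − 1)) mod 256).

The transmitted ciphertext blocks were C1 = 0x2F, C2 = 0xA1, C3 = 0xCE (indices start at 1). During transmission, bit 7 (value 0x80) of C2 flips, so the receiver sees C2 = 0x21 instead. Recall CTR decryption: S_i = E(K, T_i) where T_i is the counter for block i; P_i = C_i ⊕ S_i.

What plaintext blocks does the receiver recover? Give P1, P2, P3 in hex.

Only C2 changed, to 0x21. In CTR, a change in C_i flips the same bit in P_i only; the keystream is unaffected. Decrypting the received ciphertext:
P1: T = 0x3B, S = E(K, T) = 0x25; 0x2F ⊕ 0x25 = 0x0A.
P2: T = 0x3C, S = E(K, T) = 0x26; 0x21 ⊕ 0x26 = 0x07.
P3: T = 0x3D, S = E(K, T) = 0x27; 0xCE ⊕ 0x27 = 0xE9.
Blocks that differ from the original plaintext: P2.

P1 = 0x0A, P2 = 0x07, P3 = 0xE9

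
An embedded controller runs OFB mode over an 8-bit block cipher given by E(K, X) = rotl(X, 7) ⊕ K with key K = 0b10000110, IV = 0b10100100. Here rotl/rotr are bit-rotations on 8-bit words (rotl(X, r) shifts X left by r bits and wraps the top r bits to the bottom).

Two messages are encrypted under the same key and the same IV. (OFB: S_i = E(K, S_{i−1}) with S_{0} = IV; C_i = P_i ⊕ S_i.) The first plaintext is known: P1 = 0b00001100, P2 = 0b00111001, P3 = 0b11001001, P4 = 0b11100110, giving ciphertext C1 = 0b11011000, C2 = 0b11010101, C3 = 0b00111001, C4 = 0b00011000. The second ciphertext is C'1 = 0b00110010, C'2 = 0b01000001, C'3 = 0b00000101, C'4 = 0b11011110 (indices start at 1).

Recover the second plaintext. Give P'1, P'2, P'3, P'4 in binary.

In OFB with a reused IV, both messages share the same keystream S_i, so C_i ⊕ C'_i = P_i ⊕ P'_i and thus P'_i = P_i ⊕ C_i ⊕ C'_i.
P'1: 0b00001100 ⊕ 0b11011000 ⊕ 0b00110010 = 0b11100110.
P'2: 0b00111001 ⊕ 0b11010101 ⊕ 0b01000001 = 0b10101101.
P'3: 0b11001001 ⊕ 0b00111001 ⊕ 0b00000101 = 0b11110101.
P'4: 0b11100110 ⊕ 0b00011000 ⊕ 0b11011110 = 0b00100000.

P'1 = 0b11100110, P'2 = 0b10101101, P'3 = 0b11110101, P'4 = 0b00100000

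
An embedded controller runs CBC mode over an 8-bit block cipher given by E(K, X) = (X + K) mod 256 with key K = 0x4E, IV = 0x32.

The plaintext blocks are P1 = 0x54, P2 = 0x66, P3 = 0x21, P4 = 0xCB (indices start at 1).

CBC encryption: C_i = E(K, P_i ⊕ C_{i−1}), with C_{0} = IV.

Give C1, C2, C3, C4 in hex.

C1 = 0xB4, C2 = 0x20, C3 = 0x4F, C4 = 0xD2

C1: P1 ⊕ 0x32 = 0x66; E(K, 0x66) = 0xB4.
C2: P2 ⊕ 0xB4 = 0xD2; E(K, 0xD2) = 0x20.
C3: P3 ⊕ 0x20 = 0x01; E(K, 0x01) = 0x4F.
C4: P4 ⊕ 0x4F = 0x84; E(K, 0x84) = 0xD2.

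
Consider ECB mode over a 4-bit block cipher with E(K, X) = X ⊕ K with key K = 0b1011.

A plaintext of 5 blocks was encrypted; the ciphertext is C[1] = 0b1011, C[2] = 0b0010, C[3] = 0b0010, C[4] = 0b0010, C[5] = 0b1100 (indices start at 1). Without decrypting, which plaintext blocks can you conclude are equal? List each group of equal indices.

ECB encrypts each block independently with the same key, so equal ciphertext blocks imply equal plaintext blocks.
C[2] = C[3] = C[4] = 0b0010, so P[2] = P[3] = P[4].

P[2] = P[3] = P[4]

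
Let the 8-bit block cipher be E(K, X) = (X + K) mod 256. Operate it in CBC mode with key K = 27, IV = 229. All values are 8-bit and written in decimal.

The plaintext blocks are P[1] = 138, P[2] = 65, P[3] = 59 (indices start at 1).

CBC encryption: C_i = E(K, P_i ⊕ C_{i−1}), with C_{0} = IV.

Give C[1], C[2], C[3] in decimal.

C[1] = 138, C[2] = 230, C[3] = 248

C[1]: P[1] ⊕ 229 = 111; E(K, 111) = 138.
C[2]: P[2] ⊕ 138 = 203; E(K, 203) = 230.
C[3]: P[3] ⊕ 230 = 221; E(K, 221) = 248.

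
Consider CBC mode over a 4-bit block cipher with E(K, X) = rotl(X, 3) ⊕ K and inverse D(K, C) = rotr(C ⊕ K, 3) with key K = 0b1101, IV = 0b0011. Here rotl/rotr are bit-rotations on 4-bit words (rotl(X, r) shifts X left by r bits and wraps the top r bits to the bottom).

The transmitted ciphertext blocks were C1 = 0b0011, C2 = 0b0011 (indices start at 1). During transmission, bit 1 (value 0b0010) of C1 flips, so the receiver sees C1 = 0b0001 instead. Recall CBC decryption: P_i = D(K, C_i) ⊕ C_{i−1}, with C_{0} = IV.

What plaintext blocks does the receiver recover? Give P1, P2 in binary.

P1 = 0b1010, P2 = 0b1100

Only C1 changed, to 0b0001. In CBC, a change in C_i garbles P_i and flips the same bit in P_{i+1}. Decrypting the received ciphertext:
P1: D(K, 0b0001) = 0b1001; 0b1001 ⊕ 0b0011 = 0b1010.
P2: D(K, 0b0011) = 0b1101; 0b1101 ⊕ 0b0001 = 0b1100.
Blocks that differ from the original plaintext: P1, P2.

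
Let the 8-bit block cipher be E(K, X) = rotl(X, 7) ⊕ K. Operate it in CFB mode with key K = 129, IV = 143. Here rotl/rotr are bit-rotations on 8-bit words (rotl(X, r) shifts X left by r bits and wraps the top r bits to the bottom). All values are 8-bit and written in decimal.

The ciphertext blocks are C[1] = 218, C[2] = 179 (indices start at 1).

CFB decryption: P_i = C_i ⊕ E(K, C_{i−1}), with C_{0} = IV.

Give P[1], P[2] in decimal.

P[1]: E(K, 143) = 70; 218 ⊕ 70 = 156.
P[2]: E(K, 218) = 236; 179 ⊕ 236 = 95.

P[1] = 156, P[2] = 95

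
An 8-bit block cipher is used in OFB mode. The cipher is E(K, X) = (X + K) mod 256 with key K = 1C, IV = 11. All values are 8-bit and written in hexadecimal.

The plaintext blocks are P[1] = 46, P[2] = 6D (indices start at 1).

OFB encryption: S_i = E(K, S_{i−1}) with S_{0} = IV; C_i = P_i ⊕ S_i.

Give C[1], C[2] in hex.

C[1]: S = E(K, 11) = 2D; 46 ⊕ 2D = 6B.
C[2]: S = E(K, 2D) = 49; 6D ⊕ 49 = 24.

C[1] = 6B, C[2] = 24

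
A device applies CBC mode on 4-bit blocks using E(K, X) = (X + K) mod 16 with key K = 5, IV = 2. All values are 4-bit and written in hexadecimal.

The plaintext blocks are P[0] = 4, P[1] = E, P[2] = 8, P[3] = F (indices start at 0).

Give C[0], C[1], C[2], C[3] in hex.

CBC encryption: C_i = E(K, P_i ⊕ C_{i−1}), with C_{−1} = IV.
C[0]: P[0] ⊕ 2 = 6; E(K, 6) = B.
C[1]: P[1] ⊕ B = 5; E(K, 5) = A.
C[2]: P[2] ⊕ A = 2; E(K, 2) = 7.
C[3]: P[3] ⊕ 7 = 8; E(K, 8) = D.

C[0] = B, C[1] = A, C[2] = 7, C[3] = D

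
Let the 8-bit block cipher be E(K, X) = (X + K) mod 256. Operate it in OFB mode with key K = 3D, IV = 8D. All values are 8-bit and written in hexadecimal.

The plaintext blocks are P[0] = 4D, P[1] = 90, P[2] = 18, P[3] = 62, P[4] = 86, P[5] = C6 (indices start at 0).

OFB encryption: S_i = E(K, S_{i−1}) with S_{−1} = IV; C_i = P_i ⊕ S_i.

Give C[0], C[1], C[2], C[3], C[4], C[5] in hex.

C[0] = 87, C[1] = 97, C[2] = 5C, C[3] = E3, C[4] = 38, C[5] = 3D

C[0]: S = E(K, 8D) = CA; 4D ⊕ CA = 87.
C[1]: S = E(K, CA) = 07; 90 ⊕ 07 = 97.
C[2]: S = E(K, 07) = 44; 18 ⊕ 44 = 5C.
C[3]: S = E(K, 44) = 81; 62 ⊕ 81 = E3.
C[4]: S = E(K, 81) = BE; 86 ⊕ BE = 38.
C[5]: S = E(K, BE) = FB; C6 ⊕ FB = 3D.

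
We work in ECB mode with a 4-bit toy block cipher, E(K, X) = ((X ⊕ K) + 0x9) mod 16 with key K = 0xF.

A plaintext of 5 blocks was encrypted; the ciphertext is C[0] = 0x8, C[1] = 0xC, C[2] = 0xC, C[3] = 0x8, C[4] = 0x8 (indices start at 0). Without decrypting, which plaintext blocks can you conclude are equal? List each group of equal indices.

P[0] = P[3] = P[4]; P[1] = P[2]

ECB encrypts each block independently with the same key, so equal ciphertext blocks imply equal plaintext blocks.
C[0] = C[3] = C[4] = 0x8, so P[0] = P[3] = P[4].
C[1] = C[2] = 0xC, so P[1] = P[2].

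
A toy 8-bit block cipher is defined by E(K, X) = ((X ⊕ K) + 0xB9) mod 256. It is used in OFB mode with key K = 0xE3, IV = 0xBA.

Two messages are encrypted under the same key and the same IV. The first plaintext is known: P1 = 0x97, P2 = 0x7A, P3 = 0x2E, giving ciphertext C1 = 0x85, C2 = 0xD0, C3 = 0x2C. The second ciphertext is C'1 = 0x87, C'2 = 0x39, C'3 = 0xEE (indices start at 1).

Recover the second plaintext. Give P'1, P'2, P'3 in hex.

In OFB with a reused IV, both messages share the same keystream S_i, so C_i ⊕ C'_i = P_i ⊕ P'_i and thus P'_i = P_i ⊕ C_i ⊕ C'_i.
P'1: 0x97 ⊕ 0x85 ⊕ 0x87 = 0x95.
P'2: 0x7A ⊕ 0xD0 ⊕ 0x39 = 0x93.
P'3: 0x2E ⊕ 0x2C ⊕ 0xEE = 0xEC.

P'1 = 0x95, P'2 = 0x93, P'3 = 0xEC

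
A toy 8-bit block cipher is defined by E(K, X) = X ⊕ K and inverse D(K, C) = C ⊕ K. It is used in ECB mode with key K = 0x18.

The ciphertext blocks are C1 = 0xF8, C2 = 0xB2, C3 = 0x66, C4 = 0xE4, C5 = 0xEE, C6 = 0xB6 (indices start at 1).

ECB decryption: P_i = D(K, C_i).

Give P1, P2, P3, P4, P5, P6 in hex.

P1: D(K, 0xF8) = 0xE0.
P2: D(K, 0xB2) = 0xAA.
P3: D(K, 0x66) = 0x7E.
P4: D(K, 0xE4) = 0xFC.
P5: D(K, 0xEE) = 0xF6.
P6: D(K, 0xB6) = 0xAE.

P1 = 0xE0, P2 = 0xAA, P3 = 0x7E, P4 = 0xFC, P5 = 0xF6, P6 = 0xAE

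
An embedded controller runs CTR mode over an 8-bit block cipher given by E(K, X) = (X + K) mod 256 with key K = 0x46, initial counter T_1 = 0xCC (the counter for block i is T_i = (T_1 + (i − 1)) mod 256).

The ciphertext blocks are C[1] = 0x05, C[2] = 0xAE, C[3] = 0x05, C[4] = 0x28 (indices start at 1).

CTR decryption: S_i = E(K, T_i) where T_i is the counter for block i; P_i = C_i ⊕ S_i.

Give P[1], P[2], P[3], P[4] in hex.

P[1]: T = 0xCC, S = E(K, T) = 0x12; 0x05 ⊕ 0x12 = 0x17.
P[2]: T = 0xCD, S = E(K, T) = 0x13; 0xAE ⊕ 0x13 = 0xBD.
P[3]: T = 0xCE, S = E(K, T) = 0x14; 0x05 ⊕ 0x14 = 0x11.
P[4]: T = 0xCF, S = E(K, T) = 0x15; 0x28 ⊕ 0x15 = 0x3D.

P[1] = 0x17, P[2] = 0xBD, P[3] = 0x11, P[4] = 0x3D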